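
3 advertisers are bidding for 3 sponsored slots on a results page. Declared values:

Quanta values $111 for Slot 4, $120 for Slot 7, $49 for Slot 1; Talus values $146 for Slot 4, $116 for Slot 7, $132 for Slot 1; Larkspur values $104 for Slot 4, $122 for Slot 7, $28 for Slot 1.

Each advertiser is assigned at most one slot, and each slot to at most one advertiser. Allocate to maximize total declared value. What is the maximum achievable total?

Max total: $365

Optimal: Quanta→Slot 4 ($111), Talus→Slot 1 ($132), Larkspur→Slot 7 ($122) — total 111+132+122 = $365.
Max-entry greedy (repeatedly take the single best remaining cell) gives $317, worse by 48.
Next-best assignment: Quanta→Slot 7, Talus→Slot 1, Larkspur→Slot 4 = $356.
Swapping Larkspur↔Talus (Larkspur→Slot 1 $28, Talus→Slot 7 $116) loses 110.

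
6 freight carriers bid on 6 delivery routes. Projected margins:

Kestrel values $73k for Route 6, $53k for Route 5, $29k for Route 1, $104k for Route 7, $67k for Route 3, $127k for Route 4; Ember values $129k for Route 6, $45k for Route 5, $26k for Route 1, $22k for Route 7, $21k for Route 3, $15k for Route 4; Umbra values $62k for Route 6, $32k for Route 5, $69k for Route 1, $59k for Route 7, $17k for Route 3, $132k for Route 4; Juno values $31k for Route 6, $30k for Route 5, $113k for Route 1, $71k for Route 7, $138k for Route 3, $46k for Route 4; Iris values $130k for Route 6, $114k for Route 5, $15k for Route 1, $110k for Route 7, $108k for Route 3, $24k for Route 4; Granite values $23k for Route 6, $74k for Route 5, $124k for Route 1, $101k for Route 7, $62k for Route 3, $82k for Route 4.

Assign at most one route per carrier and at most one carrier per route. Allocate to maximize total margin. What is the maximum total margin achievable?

Optimal: Kestrel→Route 7 ($104k), Ember→Route 6 ($129k), Umbra→Route 4 ($132k), Juno→Route 3 ($138k), Iris→Route 5 ($114k), Granite→Route 1 ($124k) — total 104+129+132+138+114+124 = $741k.
Max-entry greedy (repeatedly take the single best remaining cell) gives $673k, worse by 68.
Next-best assignment: Kestrel→Route 4, Ember→Route 6, Umbra→Route 7, Juno→Route 3, Iris→Route 5, Granite→Route 1 = $691k.
Swapping Granite↔Kestrel (Granite→Route 7 $101k, Kestrel→Route 1 $29k) loses 98.

Maximum total: $741k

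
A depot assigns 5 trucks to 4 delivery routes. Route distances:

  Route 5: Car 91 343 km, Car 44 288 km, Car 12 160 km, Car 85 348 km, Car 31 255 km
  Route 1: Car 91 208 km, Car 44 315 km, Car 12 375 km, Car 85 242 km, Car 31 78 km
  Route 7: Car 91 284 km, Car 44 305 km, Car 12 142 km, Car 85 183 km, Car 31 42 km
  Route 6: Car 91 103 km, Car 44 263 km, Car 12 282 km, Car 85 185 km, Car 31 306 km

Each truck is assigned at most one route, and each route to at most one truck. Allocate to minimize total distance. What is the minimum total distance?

Min total: 524 km

This is a one-to-one assignment (minimum-cost bipartite matching).
Optimal: Car 12→Route 5 (160 km), Car 31→Route 1 (78 km), Car 85→Route 7 (183 km), Car 91→Route 6 (103 km) — total 160+78+183+103 = 524 km.
Min-entry greedy (repeatedly take the single cheapest remaining cell) gives 547 km, worse by 23.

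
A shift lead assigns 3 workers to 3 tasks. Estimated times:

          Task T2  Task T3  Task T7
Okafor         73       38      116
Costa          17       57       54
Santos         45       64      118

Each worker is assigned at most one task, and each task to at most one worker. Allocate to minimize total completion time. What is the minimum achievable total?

Min total: 137 min

Optimal: Okafor→Task T3 (38 min), Costa→Task T7 (54 min), Santos→Task T2 (45 min) — total 38+54+45 = 137 min.
Min-entry greedy (repeatedly take the single cheapest remaining cell) gives 173 min, worse by 36.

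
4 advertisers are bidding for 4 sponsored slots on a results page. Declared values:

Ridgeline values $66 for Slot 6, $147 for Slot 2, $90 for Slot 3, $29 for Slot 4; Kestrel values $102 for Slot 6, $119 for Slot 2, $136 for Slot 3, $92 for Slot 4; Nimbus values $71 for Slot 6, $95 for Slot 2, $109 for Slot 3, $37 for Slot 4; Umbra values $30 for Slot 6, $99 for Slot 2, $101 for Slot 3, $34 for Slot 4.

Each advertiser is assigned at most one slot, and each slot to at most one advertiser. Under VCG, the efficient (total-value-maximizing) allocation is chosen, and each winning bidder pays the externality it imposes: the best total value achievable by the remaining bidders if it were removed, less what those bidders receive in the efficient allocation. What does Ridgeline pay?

Efficient allocation: Ridgeline→Slot 2 ($147), Kestrel→Slot 4 ($92), Nimbus→Slot 6 ($71), Umbra→Slot 3 ($101); total welfare W = $411.
Ridgeline receives Slot 2 at value $147, so the others get W − 147 = $264.
Without Ridgeline: best allocation of the remaining 3 bidders over all 4 slots is Kestrel→Slot 6 ($102), Nimbus→Slot 3 ($109), Umbra→Slot 2 ($99), total $310.
VCG payment = (others' best without Ridgeline) − (others' welfare with Ridgeline) = 310 − 264 = $46.

Ridgeline pays $46.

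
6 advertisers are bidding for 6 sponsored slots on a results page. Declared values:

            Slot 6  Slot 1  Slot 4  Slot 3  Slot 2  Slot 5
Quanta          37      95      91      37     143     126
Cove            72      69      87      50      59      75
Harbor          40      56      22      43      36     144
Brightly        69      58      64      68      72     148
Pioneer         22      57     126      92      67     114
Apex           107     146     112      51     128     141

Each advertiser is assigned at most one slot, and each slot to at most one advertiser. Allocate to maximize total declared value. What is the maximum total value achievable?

This is the linear assignment problem.
Optimal: Quanta→Slot 2 ($143), Cove→Slot 6 ($72), Harbor→Slot 5 ($144), Brightly→Slot 3 ($68), Pioneer→Slot 4 ($126), Apex→Slot 1 ($146) — total 143+72+144+68+126+146 = $699.
Column-greedy (each slot in turn goes to its best remaining advertiser) gives $599, worse by 100.

Max total: $699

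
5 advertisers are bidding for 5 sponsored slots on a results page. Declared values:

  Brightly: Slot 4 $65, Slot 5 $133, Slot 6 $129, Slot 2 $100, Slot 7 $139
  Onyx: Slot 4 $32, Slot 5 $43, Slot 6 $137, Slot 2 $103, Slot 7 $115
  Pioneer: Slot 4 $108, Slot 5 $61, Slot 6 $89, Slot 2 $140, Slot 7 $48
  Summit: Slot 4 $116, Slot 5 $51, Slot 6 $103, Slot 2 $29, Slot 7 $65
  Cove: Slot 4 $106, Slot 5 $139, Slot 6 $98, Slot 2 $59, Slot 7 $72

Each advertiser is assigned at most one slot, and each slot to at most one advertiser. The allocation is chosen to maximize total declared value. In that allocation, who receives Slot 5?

This is the linear assignment problem.
Optimal: Brightly→Slot 7 ($139), Onyx→Slot 6 ($137), Pioneer→Slot 2 ($140), Summit→Slot 4 ($116), Cove→Slot 5 ($139) — total 139+137+140+116+139 = $671.
Checked against all permutations: $671 is optimal.

Cove receives Slot 5.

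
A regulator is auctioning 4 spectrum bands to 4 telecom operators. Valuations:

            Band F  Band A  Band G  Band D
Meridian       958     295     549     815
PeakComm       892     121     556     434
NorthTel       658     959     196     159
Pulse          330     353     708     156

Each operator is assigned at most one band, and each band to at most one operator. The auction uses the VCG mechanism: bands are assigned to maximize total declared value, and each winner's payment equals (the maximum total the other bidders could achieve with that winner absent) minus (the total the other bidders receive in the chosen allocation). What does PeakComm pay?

PeakComm pays $143M.

Efficient allocation: Meridian→Band D ($815M), PeakComm→Band F ($892M), NorthTel→Band A ($959M), Pulse→Band G ($708M); total welfare W = $3374M.
PeakComm receives Band F at value $892M, so the others get W − 892 = $2482M.
Without PeakComm: best allocation of the remaining 3 bidders over all 4 bands is Meridian→Band F ($958M), NorthTel→Band A ($959M), Pulse→Band G ($708M), total $2625M.
VCG payment = (others' best without PeakComm) − (others' welfare with PeakComm) = 2625 − 2482 = $143M.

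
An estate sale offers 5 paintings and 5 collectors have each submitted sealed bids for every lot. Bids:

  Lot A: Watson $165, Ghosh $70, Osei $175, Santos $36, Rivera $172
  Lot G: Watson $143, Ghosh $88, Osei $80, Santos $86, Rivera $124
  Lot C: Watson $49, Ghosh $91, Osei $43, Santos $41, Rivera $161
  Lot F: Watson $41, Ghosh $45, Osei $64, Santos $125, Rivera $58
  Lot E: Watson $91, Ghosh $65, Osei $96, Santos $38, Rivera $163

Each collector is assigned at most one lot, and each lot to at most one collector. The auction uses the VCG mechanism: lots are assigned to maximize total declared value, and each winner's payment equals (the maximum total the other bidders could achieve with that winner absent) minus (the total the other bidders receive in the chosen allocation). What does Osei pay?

Efficient allocation: Watson→Lot G ($143), Ghosh→Lot C ($91), Osei→Lot A ($175), Santos→Lot F ($125), Rivera→Lot E ($163); total welfare W = $697.
Osei receives Lot A at value $175, so the others get W − 175 = $522.
Without Osei: best allocation of the remaining 4 bidders over all 5 lots is Watson→Lot A ($165), Ghosh→Lot C ($91), Santos→Lot F ($125), Rivera→Lot E ($163), total $544.
VCG payment = (others' best without Osei) − (others' welfare with Osei) = 544 − 522 = $22.

Osei pays $22.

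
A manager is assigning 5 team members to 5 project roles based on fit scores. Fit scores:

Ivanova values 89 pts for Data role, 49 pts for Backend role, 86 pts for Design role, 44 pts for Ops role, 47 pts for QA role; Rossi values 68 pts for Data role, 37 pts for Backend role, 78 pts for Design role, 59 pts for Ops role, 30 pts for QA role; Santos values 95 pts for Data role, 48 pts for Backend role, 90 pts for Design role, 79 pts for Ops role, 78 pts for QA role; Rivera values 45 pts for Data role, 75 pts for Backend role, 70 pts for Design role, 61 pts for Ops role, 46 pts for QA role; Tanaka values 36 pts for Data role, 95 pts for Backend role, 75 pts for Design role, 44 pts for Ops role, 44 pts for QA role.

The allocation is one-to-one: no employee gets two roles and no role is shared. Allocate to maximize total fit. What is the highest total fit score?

Optimal: Ivanova→Data role (89 pts), Rossi→Design role (78 pts), Santos→QA role (78 pts), Rivera→Ops role (61 pts), Tanaka→Backend role (95 pts) — total 89+78+78+61+95 = 401 pts.
Column-greedy (each role in turn goes to its best remaining employee) gives 367 pts, worse by 34.
Next-best assignment: Ivanova→Data role, Rossi→Ops role, Santos→QA role, Rivera→Design role, Tanaka→Backend role = 391 pts.

Maximum total: 401 pts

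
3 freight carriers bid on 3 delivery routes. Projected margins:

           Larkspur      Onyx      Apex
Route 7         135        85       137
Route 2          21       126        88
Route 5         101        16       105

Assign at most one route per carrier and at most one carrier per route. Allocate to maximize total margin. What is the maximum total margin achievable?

Optimal: Larkspur→Route 7 ($135k), Onyx→Route 2 ($126k), Apex→Route 5 ($105k) — total 135+126+105 = $366k.
Max-entry greedy (repeatedly take the single best remaining cell) gives $364k, worse by 2.
Swapping Onyx↔Larkspur (Onyx→Route 7 $85k, Larkspur→Route 2 $21k) loses 155.
No other one-to-one assignment exceeds $366k.

Maximum total: $366k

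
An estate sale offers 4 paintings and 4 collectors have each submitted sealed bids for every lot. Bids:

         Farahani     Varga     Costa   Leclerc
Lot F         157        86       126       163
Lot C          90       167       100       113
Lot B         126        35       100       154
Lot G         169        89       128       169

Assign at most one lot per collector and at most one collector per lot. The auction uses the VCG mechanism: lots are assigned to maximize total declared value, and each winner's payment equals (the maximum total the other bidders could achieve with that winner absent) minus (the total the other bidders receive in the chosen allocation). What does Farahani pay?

Efficient allocation: Farahani→Lot G ($169), Varga→Lot C ($167), Costa→Lot F ($126), Leclerc→Lot B ($154); total welfare W = $616.
Farahani receives Lot G at value $169, so the others get W − 169 = $447.
Without Farahani: best allocation of the remaining 3 bidders over all 4 lots is Varga→Lot C ($167), Costa→Lot F ($126), Leclerc→Lot G ($169), total $462.
VCG payment = (others' best without Farahani) − (others' welfare with Farahani) = 462 − 447 = $15.

Farahani pays $15.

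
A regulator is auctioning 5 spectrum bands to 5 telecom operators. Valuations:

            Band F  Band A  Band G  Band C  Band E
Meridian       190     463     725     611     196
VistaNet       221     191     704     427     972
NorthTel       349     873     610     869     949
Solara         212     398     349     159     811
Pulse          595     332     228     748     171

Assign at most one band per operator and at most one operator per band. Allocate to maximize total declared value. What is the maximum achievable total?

Optimal: Meridian→Band C ($611M), VistaNet→Band G ($704M), NorthTel→Band A ($873M), Solara→Band E ($811M), Pulse→Band F ($595M) — total 611+704+873+811+595 = $3594M.
Next-best assignment: Meridian→Band G, VistaNet→Band E, NorthTel→Band C, Solara→Band A, Pulse→Band F = $3559M.

Maximum total: $3594M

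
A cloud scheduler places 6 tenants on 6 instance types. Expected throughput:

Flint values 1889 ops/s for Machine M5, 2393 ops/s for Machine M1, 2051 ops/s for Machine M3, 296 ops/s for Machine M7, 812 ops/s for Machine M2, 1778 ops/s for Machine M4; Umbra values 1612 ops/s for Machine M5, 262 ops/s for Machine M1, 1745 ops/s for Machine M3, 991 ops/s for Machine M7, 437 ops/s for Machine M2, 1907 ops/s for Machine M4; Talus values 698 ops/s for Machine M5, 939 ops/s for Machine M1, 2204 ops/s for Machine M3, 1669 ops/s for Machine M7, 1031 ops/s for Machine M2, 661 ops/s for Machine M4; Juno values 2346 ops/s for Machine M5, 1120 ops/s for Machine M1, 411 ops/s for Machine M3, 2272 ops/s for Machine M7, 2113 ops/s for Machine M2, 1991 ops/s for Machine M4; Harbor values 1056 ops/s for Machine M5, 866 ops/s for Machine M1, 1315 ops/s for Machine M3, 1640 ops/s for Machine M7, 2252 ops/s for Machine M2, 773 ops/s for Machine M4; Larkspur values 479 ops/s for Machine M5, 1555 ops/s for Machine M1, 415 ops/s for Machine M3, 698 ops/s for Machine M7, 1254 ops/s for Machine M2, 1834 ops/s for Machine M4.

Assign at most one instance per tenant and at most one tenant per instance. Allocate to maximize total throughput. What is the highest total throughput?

Optimal: Flint→Machine M1 (2393 ops/s), Umbra→Machine M5 (1612 ops/s), Talus→Machine M3 (2204 ops/s), Juno→Machine M7 (2272 ops/s), Harbor→Machine M2 (2252 ops/s), Larkspur→Machine M4 (1834 ops/s) — total 2393+1612+2204+2272+2252+1834 = 12567 ops/s.
Row-greedy (each tenant in turn takes its best remaining instance) gives 11800 ops/s, worse by 767.
Next-best assignment: Flint→Machine M1, Umbra→Machine M3, Talus→Machine M7, Juno→Machine M5, Harbor→Machine M2, Larkspur→Machine M4 = 12239 ops/s.

Max total: 12567 ops/s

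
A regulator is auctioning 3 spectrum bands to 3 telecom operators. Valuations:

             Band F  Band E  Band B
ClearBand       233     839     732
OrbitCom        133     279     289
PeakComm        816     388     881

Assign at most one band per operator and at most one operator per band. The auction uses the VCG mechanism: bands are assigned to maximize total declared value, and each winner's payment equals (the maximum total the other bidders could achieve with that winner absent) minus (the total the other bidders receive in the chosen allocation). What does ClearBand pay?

Efficient allocation: ClearBand→Band E ($839M), OrbitCom→Band B ($289M), PeakComm→Band F ($816M); total welfare W = $1944M.
ClearBand receives Band E at value $839M, so the others get W − 839 = $1105M.
Without ClearBand: best allocation of the remaining 2 bidders over all 3 bands is OrbitCom→Band E ($279M), PeakComm→Band B ($881M), total $1160M.
VCG payment = (others' best without ClearBand) − (others' welfare with ClearBand) = 1160 − 1105 = $55M.

ClearBand pays $55M.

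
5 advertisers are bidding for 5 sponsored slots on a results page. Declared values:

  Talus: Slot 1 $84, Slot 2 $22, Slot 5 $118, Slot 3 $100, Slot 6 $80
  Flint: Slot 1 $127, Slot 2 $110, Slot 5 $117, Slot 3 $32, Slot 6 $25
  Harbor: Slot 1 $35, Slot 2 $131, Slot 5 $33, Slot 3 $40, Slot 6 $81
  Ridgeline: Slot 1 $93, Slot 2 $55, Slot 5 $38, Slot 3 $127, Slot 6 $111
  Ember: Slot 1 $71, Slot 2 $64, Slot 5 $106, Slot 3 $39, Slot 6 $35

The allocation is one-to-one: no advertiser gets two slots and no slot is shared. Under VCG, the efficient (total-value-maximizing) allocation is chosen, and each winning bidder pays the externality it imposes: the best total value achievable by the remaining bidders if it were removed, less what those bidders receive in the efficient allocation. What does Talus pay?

Talus pays $16.

Efficient allocation: Talus→Slot 3 ($100), Flint→Slot 1 ($127), Harbor→Slot 2 ($131), Ridgeline→Slot 6 ($111), Ember→Slot 5 ($106); total welfare W = $575.
Talus receives Slot 3 at value $100, so the others get W − 100 = $475.
Without Talus: best allocation of the remaining 4 bidders over all 5 slots is Flint→Slot 1 ($127), Harbor→Slot 2 ($131), Ridgeline→Slot 3 ($127), Ember→Slot 5 ($106), total $491.
VCG payment = (others' best without Talus) − (others' welfare with Talus) = 491 − 475 = $16.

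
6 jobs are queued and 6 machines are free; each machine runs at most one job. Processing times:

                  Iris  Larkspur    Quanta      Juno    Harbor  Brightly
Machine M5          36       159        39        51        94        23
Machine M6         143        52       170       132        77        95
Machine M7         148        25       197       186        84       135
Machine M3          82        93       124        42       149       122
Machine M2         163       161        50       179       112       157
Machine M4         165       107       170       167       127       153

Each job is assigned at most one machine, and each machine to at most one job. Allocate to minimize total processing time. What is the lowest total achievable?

Minimum total: 375 min

Optimal: Iris→Machine M5 (36 min), Larkspur→Machine M7 (25 min), Quanta→Machine M2 (50 min), Juno→Machine M3 (42 min), Harbor→Machine M4 (127 min), Brightly→Machine M6 (95 min) — total 36+25+50+42+127+95 = 375 min.
Column-greedy (each machine in turn goes to its cheapest remaining job) gives 416 min, worse by 41.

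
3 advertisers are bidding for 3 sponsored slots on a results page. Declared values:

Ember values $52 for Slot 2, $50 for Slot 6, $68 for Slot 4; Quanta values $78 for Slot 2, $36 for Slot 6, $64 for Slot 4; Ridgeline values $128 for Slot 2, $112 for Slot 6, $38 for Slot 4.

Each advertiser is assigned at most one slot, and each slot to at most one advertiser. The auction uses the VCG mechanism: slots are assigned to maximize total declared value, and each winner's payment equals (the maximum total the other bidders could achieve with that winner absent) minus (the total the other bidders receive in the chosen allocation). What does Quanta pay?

Quanta pays $16.

Efficient allocation: Ember→Slot 4 ($68), Quanta→Slot 2 ($78), Ridgeline→Slot 6 ($112); total welfare W = $258.
Quanta receives Slot 2 at value $78, so the others get W − 78 = $180.
Without Quanta: best allocation of the remaining 2 bidders over all 3 slots is Ember→Slot 4 ($68), Ridgeline→Slot 2 ($128), total $196.
VCG payment = (others' best without Quanta) − (others' welfare with Quanta) = 196 − 180 = $16.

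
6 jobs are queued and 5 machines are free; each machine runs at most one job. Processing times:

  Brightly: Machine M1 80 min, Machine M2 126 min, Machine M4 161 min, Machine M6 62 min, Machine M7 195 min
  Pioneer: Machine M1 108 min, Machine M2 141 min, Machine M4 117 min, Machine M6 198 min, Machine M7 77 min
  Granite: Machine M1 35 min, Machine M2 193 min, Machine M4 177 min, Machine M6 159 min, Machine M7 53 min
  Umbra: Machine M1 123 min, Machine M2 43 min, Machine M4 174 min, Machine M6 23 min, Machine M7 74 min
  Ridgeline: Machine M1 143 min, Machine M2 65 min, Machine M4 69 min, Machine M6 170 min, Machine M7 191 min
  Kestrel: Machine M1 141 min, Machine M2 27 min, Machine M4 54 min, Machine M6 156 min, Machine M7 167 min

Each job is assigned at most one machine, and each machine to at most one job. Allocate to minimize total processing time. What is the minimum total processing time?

Optimal: Granite→Machine M1 (35 min), Kestrel→Machine M2 (27 min), Ridgeline→Machine M4 (69 min), Umbra→Machine M6 (23 min), Pioneer→Machine M7 (77 min) — total 35+27+69+23+77 = 231 min.
Row-greedy (each job in turn takes its cheapest remaining machine) gives 286 min, worse by 55.

Minimum total: 231 min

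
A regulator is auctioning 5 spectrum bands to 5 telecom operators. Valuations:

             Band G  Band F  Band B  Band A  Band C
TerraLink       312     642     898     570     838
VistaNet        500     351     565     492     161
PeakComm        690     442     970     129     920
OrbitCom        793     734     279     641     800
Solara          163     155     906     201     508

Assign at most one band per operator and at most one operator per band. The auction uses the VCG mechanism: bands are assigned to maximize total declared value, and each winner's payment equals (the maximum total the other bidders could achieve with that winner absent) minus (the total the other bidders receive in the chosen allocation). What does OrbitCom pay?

Efficient allocation: TerraLink→Band F ($642M), VistaNet→Band A ($492M), PeakComm→Band C ($920M), OrbitCom→Band G ($793M), Solara→Band B ($906M); total welfare W = $3753M.
OrbitCom receives Band G at value $793M, so the others get W − 793 = $2960M.
Without OrbitCom: best allocation of the remaining 4 bidders over all 5 bands is TerraLink→Band F ($642M), VistaNet→Band G ($500M), PeakComm→Band C ($920M), Solara→Band B ($906M), total $2968M.
VCG payment = (others' best without OrbitCom) − (others' welfare with OrbitCom) = 2968 − 2960 = $8M.

OrbitCom pays $8M.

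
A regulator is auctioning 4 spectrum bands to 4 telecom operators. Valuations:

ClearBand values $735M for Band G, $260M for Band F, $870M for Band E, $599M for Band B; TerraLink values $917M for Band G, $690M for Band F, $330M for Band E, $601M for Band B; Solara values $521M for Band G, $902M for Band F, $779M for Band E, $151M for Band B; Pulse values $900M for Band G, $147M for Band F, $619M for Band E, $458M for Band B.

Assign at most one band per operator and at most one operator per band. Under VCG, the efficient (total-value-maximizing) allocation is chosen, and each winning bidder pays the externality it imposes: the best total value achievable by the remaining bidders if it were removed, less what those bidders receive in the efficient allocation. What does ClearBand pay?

ClearBand pays $35M.

Efficient allocation: ClearBand→Band E ($870M), TerraLink→Band B ($601M), Solara→Band F ($902M), Pulse→Band G ($900M); total welfare W = $3273M.
ClearBand receives Band E at value $870M, so the others get W − 870 = $2403M.
Without ClearBand: best allocation of the remaining 3 bidders over all 4 bands is TerraLink→Band G ($917M), Solara→Band F ($902M), Pulse→Band E ($619M), total $2438M.
VCG payment = (others' best without ClearBand) − (others' welfare with ClearBand) = 2438 − 2403 = $35M.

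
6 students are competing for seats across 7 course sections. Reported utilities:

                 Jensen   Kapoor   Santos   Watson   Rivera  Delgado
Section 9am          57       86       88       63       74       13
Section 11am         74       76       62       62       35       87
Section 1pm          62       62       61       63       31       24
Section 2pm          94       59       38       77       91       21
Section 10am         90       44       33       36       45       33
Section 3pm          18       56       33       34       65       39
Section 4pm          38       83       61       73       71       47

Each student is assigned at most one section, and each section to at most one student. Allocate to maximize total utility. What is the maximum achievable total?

Optimal: Jensen→Section 10am (90 points), Kapoor→Section 4pm (83 points), Santos→Section 9am (88 points), Watson→Section 1pm (63 points), Rivera→Section 2pm (91 points), Delgado→Section 11am (87 points) — total 90+83+88+63+91+87 = 502 points.
Row-greedy (each student in turn takes its best remaining section) gives 413 points, worse by 89.
Next-best assignment: Jensen→Section 10am, Kapoor→Section 1pm, Santos→Section 9am, Watson→Section 4pm, Rivera→Section 2pm, Delgado→Section 11am = 491 points.

Maximum total: 502 points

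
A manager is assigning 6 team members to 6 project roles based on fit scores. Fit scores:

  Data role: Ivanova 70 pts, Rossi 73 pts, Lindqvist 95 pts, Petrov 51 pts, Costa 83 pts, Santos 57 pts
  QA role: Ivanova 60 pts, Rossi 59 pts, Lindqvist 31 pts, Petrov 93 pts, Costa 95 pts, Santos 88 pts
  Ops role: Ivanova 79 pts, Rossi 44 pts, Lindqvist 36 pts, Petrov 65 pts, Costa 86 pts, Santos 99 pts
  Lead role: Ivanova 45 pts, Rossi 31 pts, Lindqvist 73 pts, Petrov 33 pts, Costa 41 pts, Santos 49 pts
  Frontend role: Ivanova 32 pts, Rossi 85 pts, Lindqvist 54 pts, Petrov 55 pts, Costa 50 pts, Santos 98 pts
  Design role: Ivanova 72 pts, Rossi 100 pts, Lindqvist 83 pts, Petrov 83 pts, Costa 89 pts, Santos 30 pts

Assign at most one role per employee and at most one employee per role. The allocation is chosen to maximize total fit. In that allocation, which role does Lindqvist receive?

This is the linear assignment problem.
Optimal: Ivanova→Ops role (79 pts), Rossi→Design role (100 pts), Lindqvist→Lead role (73 pts), Petrov→QA role (93 pts), Costa→Data role (83 pts), Santos→Frontend role (98 pts) — total 79+100+73+93+83+98 = 526 pts.
Column-greedy (each role in turn goes to its best remaining employee) gives 502 pts, worse by 24.
Next-best assignment: Ivanova→Data role, Rossi→Design role, Lindqvist→Lead role, Petrov→QA role, Costa→Ops role, Santos→Frontend role = 520 pts.
No other one-to-one assignment exceeds 526 pts.
Lindqvist's own top role is Data role (95 pts), but forcing Lindqvist→Data role and reassigning the rest optimally gives only 517 pts — worse by 9.

Lindqvist receives Lead role.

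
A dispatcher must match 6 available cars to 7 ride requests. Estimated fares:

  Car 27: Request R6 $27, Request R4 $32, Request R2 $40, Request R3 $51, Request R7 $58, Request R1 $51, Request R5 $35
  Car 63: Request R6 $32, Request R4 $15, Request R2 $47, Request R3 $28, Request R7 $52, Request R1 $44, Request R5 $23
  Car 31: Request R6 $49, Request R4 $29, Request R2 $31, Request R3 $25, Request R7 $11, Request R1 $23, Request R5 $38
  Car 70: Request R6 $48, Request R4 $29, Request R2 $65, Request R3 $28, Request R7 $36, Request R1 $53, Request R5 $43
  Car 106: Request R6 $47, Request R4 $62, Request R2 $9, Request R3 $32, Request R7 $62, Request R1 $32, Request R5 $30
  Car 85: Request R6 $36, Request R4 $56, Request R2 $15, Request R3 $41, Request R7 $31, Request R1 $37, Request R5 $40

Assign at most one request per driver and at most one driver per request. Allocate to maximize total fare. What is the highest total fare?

Optimal: Car 27→Request R3 ($51), Car 63→Request R1 ($44), Car 31→Request R6 ($49), Car 70→Request R2 ($65), Car 106→Request R7 ($62), Car 85→Request R4 ($56) — total 51+44+49+65+62+56 = $327.
Row-greedy (each driver in turn takes its best remaining request) gives $310, worse by 17.
Next-best assignment: Car 27→Request R1, Car 63→Request R7, Car 31→Request R6, Car 70→Request R2, Car 106→Request R4, Car 85→Request R3 = $320.
Swapping Car 63↔Car 85 (Car 63→Request R4 $15, Car 85→Request R1 $37) loses 48.

Maximum total: $327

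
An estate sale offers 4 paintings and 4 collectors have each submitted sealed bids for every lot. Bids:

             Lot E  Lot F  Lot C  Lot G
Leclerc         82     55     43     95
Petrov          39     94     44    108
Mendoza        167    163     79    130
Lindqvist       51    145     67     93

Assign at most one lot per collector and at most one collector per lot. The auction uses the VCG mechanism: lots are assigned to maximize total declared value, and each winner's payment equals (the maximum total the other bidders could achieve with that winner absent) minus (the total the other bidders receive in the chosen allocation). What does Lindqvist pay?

Lindqvist pays $38.

Efficient allocation: Leclerc→Lot C ($43), Petrov→Lot G ($108), Mendoza→Lot E ($167), Lindqvist→Lot F ($145); total welfare W = $463.
Lindqvist receives Lot F at value $145, so the others get W − 145 = $318.
Without Lindqvist: best allocation of the remaining 3 bidders over all 4 lots is Leclerc→Lot G ($95), Petrov→Lot F ($94), Mendoza→Lot E ($167), total $356.
VCG payment = (others' best without Lindqvist) − (others' welfare with Lindqvist) = 356 − 318 = $38.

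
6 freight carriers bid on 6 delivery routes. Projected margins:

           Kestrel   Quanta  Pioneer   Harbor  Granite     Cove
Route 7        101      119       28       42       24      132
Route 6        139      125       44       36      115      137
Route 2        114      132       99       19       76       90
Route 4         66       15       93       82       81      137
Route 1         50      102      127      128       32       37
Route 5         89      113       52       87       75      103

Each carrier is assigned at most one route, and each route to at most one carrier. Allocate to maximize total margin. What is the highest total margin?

This is a one-to-one assignment (maximum-weight bipartite matching).
Optimal: Kestrel→Route 7 ($101k), Quanta→Route 2 ($132k), Pioneer→Route 1 ($127k), Harbor→Route 5 ($87k), Granite→Route 6 ($115k), Cove→Route 4 ($137k) — total 101+132+127+87+115+137 = $699k.
No other one-to-one assignment exceeds $699k.

Max total: $699k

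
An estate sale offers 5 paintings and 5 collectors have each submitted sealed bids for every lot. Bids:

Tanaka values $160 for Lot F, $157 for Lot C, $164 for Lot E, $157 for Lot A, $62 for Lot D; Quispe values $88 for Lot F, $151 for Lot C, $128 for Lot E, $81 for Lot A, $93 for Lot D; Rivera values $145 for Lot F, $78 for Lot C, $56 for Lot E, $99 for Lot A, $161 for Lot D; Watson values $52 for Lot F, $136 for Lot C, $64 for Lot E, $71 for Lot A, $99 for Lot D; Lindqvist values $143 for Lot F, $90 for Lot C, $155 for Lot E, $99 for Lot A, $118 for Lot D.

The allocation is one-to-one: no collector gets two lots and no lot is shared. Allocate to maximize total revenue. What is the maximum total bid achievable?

Max total: $725

This is the linear assignment problem.
Optimal: Tanaka→Lot A ($157), Quispe→Lot E ($128), Rivera→Lot D ($161), Watson→Lot C ($136), Lindqvist→Lot F ($143) — total 157+128+161+136+143 = $725.
Swapping Lindqvist↔Tanaka (Lindqvist→Lot A $99, Tanaka→Lot F $160) loses 41.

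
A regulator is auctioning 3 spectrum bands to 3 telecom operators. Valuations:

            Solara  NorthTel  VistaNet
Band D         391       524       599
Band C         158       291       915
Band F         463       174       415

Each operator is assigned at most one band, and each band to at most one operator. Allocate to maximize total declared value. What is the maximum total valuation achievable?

Max total: $1902M

This is a one-to-one assignment (maximum-weight bipartite matching).
Optimal: Solara→Band F ($463M), NorthTel→Band D ($524M), VistaNet→Band C ($915M) — total 463+524+915 = $1902M.
Swapping VistaNet↔Solara (VistaNet→Band F $415M, Solara→Band C $158M) loses 805.
Checked against all permutations: $1902M is optimal.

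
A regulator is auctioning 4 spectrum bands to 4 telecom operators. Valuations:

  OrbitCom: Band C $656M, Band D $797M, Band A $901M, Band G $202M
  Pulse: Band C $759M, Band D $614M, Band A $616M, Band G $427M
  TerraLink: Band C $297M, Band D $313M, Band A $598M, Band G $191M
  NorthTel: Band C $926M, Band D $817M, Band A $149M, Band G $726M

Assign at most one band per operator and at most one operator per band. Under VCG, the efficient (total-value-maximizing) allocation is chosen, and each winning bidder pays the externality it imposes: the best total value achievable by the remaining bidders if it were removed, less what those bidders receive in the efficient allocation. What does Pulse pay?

Efficient allocation: OrbitCom→Band D ($797M), Pulse→Band C ($759M), TerraLink→Band A ($598M), NorthTel→Band G ($726M); total welfare W = $2880M.
Pulse receives Band C at value $759M, so the others get W − 759 = $2121M.
Without Pulse: best allocation of the remaining 3 bidders over all 4 bands is OrbitCom→Band D ($797M), TerraLink→Band A ($598M), NorthTel→Band C ($926M), total $2321M.
VCG payment = (others' best without Pulse) − (others' welfare with Pulse) = 2321 − 2121 = $200M.

Pulse pays $200M.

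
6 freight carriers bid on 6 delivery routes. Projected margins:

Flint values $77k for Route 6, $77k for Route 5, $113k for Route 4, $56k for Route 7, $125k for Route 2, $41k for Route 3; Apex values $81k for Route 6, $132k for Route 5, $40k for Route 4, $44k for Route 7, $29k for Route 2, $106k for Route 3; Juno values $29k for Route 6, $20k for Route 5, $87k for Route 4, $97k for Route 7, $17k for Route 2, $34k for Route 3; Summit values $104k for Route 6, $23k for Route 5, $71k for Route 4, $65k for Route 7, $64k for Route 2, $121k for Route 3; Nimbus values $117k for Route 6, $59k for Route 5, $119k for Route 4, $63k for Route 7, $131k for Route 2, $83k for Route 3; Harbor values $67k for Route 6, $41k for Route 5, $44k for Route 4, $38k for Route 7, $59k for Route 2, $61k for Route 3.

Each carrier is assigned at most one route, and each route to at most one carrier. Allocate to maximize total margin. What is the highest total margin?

Optimal: Flint→Route 4 ($113k), Apex→Route 5 ($132k), Juno→Route 7 ($97k), Summit→Route 3 ($121k), Nimbus→Route 2 ($131k), Harbor→Route 6 ($67k) — total 113+132+97+121+131+67 = $661k.
Column-greedy (each route in turn goes to its best remaining carrier) gives $584k, worse by 77.
Swapping Nimbus↔Harbor (Nimbus→Route 6 $117k, Harbor→Route 2 $59k) loses 22.
No other one-to-one assignment exceeds $661k.

Max total: $661k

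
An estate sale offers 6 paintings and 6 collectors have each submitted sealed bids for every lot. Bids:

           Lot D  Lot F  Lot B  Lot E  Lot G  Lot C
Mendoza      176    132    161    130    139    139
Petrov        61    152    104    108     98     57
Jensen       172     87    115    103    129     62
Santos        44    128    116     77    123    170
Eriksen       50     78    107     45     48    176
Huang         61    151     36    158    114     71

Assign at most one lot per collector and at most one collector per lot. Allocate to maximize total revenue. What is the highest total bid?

Maximum total: $942

Optimal: Mendoza→Lot B ($161), Petrov→Lot F ($152), Jensen→Lot D ($172), Santos→Lot G ($123), Eriksen→Lot C ($176), Huang→Lot E ($158) — total 161+152+172+123+176+158 = $942.
Column-greedy (each lot in turn goes to its best remaining collector) gives $907, worse by 35.
Next-best assignment: Mendoza→Lot G, Petrov→Lot F, Jensen→Lot D, Santos→Lot B, Eriksen→Lot C, Huang→Lot E = $913.
Swapping Santos↔Huang (Santos→Lot E $77, Huang→Lot G $114) loses 90.
No other one-to-one assignment exceeds $942.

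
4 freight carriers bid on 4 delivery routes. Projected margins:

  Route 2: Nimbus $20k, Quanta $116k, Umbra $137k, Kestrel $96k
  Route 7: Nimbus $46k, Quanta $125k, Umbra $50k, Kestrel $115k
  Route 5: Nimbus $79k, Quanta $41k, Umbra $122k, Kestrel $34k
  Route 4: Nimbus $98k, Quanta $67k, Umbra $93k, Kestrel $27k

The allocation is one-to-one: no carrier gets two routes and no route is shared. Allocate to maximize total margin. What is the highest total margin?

Optimal: Nimbus→Route 4 ($98k), Quanta→Route 2 ($116k), Umbra→Route 5 ($122k), Kestrel→Route 7 ($115k) — total 98+116+122+115 = $451k.
Row-greedy (each carrier in turn takes its best remaining route) gives $394k, worse by 57.
No other one-to-one assignment exceeds $451k.

Maximum total: $451k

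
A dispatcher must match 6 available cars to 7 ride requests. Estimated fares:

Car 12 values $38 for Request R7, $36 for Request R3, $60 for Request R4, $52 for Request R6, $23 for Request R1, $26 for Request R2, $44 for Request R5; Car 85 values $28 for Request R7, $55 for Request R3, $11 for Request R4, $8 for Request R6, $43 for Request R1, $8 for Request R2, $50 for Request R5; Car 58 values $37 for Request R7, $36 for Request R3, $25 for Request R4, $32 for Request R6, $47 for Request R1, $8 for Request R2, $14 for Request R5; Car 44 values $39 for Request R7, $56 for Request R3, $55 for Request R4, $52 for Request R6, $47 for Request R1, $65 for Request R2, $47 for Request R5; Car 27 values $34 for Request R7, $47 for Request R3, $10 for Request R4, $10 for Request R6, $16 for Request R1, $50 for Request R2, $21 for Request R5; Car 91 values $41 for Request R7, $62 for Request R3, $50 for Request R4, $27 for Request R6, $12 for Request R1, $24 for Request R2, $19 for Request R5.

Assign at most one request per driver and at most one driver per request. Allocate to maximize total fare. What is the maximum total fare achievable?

Max total: $321

Optimal: Car 12→Request R4 ($60), Car 85→Request R5 ($50), Car 58→Request R1 ($47), Car 44→Request R6 ($52), Car 27→Request R2 ($50), Car 91→Request R3 ($62) — total 60+50+47+52+50+62 = $321.
Row-greedy (each driver in turn takes its best remaining request) gives $288, worse by 33.
Next-best assignment: Car 12→Request R4, Car 85→Request R5, Car 58→Request R1, Car 44→Request R2, Car 27→Request R7, Car 91→Request R3 = $318.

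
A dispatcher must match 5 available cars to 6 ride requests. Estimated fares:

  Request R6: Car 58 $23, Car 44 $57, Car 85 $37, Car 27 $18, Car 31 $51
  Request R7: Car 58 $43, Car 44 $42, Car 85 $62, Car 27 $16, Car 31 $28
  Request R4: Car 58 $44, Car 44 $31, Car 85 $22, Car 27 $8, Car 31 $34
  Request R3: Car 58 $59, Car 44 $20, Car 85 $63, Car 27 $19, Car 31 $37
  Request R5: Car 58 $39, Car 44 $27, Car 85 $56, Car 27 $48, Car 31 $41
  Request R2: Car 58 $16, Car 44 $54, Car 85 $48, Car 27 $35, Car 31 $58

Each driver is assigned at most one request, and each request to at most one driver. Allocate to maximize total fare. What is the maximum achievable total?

Maximum total: $284

Optimal: Car 58→Request R3 ($59), Car 44→Request R6 ($57), Car 85→Request R7 ($62), Car 27→Request R5 ($48), Car 31→Request R2 ($58) — total 59+57+62+48+58 = $284.
Column-greedy (each request in turn goes to its best remaining driver) gives $248, worse by 36.
Every other assignment is strictly worse.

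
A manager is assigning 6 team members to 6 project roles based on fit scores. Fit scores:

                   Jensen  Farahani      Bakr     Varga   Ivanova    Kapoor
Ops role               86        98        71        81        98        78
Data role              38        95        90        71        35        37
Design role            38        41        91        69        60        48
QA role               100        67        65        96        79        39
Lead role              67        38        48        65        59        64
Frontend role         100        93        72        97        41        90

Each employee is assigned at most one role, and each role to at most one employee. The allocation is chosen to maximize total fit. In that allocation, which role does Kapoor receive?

Kapoor receives Lead role.

Optimal: Jensen→QA role (100 pts), Farahani→Data role (95 pts), Bakr→Design role (91 pts), Varga→Frontend role (97 pts), Ivanova→Ops role (98 pts), Kapoor→Lead role (64 pts) — total 100+95+91+97+98+64 = 545 pts.
Max-entry greedy (repeatedly take the single best remaining cell) gives 485 pts, worse by 60.
Next-best assignment: Jensen→Frontend role, Farahani→Data role, Bakr→Design role, Varga→QA role, Ivanova→Ops role, Kapoor→Lead role = 544 pts.
Every other assignment is strictly worse.
Kapoor's own top role is Frontend role (90 pts), but forcing Kapoor→Frontend role and reassigning the rest optimally gives only 539 pts — worse by 6.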